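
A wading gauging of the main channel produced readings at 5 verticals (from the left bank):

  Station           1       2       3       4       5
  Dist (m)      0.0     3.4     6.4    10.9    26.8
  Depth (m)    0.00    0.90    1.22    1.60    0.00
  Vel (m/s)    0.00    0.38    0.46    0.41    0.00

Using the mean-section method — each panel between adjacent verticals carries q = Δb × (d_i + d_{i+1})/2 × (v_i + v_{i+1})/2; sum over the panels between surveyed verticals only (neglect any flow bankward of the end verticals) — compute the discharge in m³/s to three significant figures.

6.99 m³/s

Panel 1-2: Δb = 3.4 m, d̄ = (0.00+0.90)/2 = 0.45, v̄ = (0.00+0.38)/2 = 0.19 → q = 3.4×0.45×0.19 = 0.2907 m³/s
Panel 2-3: Δb = 3 m, d̄ = (0.90+1.22)/2 = 1.06, v̄ = (0.38+0.46)/2 = 0.42 → q = 3×1.06×0.42 = 1.336 m³/s
Panel 3-4: Δb = 4.5 m, d̄ = (1.22+1.60)/2 = 1.41, v̄ = (0.46+0.41)/2 = 0.435 → q = 4.5×1.41×0.435 = 2.760 m³/s
Panel 4-5: Δb = 15.9 m, d̄ = (1.60+0.00)/2 = 0.8, v̄ = (0.41+0.00)/2 = 0.205 → q = 15.9×0.8×0.205 = 2.608 m³/s
Q = Σ q = 6.994 m³/s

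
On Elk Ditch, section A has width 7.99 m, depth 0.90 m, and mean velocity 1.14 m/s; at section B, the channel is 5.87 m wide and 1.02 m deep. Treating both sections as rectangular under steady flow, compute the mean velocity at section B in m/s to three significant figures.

Q = A₁V₁ = (7.99×0.90) × 1.14 = 8.198 m³/s
A₂ = 5.87 × 1.02 = 5.987 m²
V₂ = Q/A₂ = 8.198/5.987 = 1.369 m/s

1.37 m/s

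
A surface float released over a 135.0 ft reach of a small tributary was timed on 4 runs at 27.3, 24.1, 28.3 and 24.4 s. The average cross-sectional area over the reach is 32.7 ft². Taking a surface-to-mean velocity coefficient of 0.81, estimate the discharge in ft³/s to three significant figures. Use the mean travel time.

137 ft³/s

t̄ = (27.3 + 24.1 + 28.3 + 24.4) / 4 = 26.025 s
v_surface = L / t̄ = 135.0 / 26.025 = 5.187 ft/s
v_mean = 0.81 × 5.187 = 4.202 ft/s
Q = A × v_mean = 32.7 × 4.202 = 137.4 ft³/s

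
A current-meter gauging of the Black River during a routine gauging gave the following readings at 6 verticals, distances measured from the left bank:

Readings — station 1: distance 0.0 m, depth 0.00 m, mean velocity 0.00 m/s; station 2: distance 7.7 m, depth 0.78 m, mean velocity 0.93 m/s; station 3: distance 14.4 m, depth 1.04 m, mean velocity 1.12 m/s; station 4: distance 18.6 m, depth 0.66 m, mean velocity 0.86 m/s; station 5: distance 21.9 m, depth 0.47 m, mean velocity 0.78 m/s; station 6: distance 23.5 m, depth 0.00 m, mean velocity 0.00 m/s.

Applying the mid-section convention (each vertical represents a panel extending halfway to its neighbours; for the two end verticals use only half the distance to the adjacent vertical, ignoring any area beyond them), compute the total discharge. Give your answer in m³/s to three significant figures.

w_2 = (14.4 − 0.0)/2 = 7.2 m; q_2 = 0.93 × 0.78 × 7.2 = 5.223 m³/s
w_3 = (18.6 − 7.7)/2 = 5.45 m; q_3 = 1.12 × 1.04 × 5.45 = 6.348 m³/s
w_4 = (21.9 − 14.4)/2 = 3.75 m; q_4 = 0.86 × 0.66 × 3.75 = 2.129 m³/s
w_5 = (23.5 − 18.6)/2 = 2.45 m; q_5 = 0.78 × 0.47 × 2.45 = 0.8982 m³/s
Stations 1, 6 contribute zero (depth or velocity is 0).
Q = Σ qᵢ = 14.60 m³/s

14.6 m³/s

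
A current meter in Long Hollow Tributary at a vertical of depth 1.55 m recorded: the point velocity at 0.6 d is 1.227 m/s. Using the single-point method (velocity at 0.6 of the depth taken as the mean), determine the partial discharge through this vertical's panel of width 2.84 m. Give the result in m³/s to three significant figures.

v̄ = v₀.₆ = 1.227 m/s
q = v̄ × d × w = 1.227 × 1.55 × 2.84 = 5.401 m³/s

5.40 m³/s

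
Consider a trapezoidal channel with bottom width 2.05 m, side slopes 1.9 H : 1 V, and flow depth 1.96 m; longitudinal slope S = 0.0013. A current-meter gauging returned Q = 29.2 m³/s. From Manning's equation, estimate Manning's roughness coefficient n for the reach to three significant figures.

0.0147

A = (b + z·y)·y = (2.05 + 1.9×1.96)×1.96 = 11.32 m²
P = b + 2y√(1+z²) = 2.05 + 2×1.96×√(1+1.9²) = 10.47 m
R = A/P = 11.32/10.47 = 1.081 m
n = (1/Q)·A·R^(2/3)·S^(1/2) = (1/29.2) × 11.32 × 1.053 × 0.03606 = 0.01472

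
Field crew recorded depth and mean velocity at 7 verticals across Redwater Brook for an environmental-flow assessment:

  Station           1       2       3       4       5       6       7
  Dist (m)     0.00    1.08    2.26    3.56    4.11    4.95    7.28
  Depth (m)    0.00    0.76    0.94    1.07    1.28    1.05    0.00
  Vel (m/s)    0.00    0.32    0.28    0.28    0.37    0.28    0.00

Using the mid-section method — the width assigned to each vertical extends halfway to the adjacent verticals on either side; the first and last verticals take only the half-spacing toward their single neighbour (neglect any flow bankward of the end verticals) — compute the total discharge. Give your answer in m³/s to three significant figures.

1.67 m³/s

w_2 = (2.26 − 0.00)/2 = 1.13 m; q_2 = 0.32 × 0.76 × 1.13 = 0.2748 m³/s
w_3 = (3.56 − 1.08)/2 = 1.24 m; q_3 = 0.28 × 0.94 × 1.24 = 0.3264 m³/s
w_4 = (4.11 − 2.26)/2 = 0.925 m; q_4 = 0.28 × 1.07 × 0.925 = 0.2771 m³/s
w_5 = (4.95 − 3.56)/2 = 0.695 m; q_5 = 0.37 × 1.28 × 0.695 = 0.3292 m³/s
w_6 = (7.28 − 4.11)/2 = 1.585 m; q_6 = 0.28 × 1.05 × 1.585 = 0.4660 m³/s
Stations 1, 7 contribute zero (depth or velocity is 0).
Q = Σ qᵢ = 1.673 m³/s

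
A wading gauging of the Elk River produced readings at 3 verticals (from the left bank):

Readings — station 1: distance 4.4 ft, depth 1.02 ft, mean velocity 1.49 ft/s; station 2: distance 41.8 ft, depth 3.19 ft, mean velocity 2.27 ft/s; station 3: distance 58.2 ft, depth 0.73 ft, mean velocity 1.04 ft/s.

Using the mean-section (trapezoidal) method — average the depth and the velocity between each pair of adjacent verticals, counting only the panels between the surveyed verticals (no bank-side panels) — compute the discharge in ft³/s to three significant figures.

201 ft³/s

Panel 1-2: Δb = 37.4 ft, d̄ = (1.02+3.19)/2 = 2.105, v̄ = (1.49+2.27)/2 = 1.88 → q = 37.4×2.105×1.88 = 148.0 ft³/s
Panel 2-3: Δb = 16.4 ft, d̄ = (3.19+0.73)/2 = 1.96, v̄ = (2.27+1.04)/2 = 1.655 → q = 16.4×1.96×1.655 = 53.20 ft³/s
Q = Σ q = 201.2 ft³/s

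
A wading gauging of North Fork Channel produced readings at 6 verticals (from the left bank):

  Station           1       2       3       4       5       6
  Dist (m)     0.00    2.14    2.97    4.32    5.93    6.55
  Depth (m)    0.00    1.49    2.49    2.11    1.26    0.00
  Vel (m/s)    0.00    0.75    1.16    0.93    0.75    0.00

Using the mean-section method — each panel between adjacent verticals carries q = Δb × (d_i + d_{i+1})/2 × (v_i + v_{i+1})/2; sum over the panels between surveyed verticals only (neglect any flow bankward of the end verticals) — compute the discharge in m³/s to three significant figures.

7.85 m³/s

Panel 1-2: Δb = 2.14 m, d̄ = (0.00+1.49)/2 = 0.745, v̄ = (0.00+0.75)/2 = 0.375 → q = 2.14×0.745×0.375 = 0.5979 m³/s
Panel 2-3: Δb = 0.83 m, d̄ = (1.49+2.49)/2 = 1.99, v̄ = (0.75+1.16)/2 = 0.955 → q = 0.83×1.99×0.955 = 1.577 m³/s
Panel 3-4: Δb = 1.35 m, d̄ = (2.49+2.11)/2 = 2.3, v̄ = (1.16+0.93)/2 = 1.045 → q = 1.35×2.3×1.045 = 3.245 m³/s
Panel 4-5: Δb = 1.61 m, d̄ = (2.11+1.26)/2 = 1.685, v̄ = (0.93+0.75)/2 = 0.84 → q = 1.61×1.685×0.84 = 2.279 m³/s
Panel 5-6: Δb = 0.62 m, d̄ = (1.26+0.00)/2 = 0.63, v̄ = (0.75+0.00)/2 = 0.375 → q = 0.62×0.63×0.375 = 0.1465 m³/s
Q = Σ q = 7.845 m³/s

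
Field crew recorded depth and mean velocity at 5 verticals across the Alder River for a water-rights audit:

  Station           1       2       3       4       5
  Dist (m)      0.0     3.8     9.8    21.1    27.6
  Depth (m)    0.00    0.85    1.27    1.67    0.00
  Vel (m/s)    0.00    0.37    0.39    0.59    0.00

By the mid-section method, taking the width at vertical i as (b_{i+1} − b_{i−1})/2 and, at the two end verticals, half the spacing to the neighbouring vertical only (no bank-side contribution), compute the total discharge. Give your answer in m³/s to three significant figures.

14.6 m³/s

w_2 = (9.8 − 0.0)/2 = 4.9 m; q_2 = 0.37 × 0.85 × 4.9 = 1.541 m³/s
w_3 = (21.1 − 3.8)/2 = 8.65 m; q_3 = 0.39 × 1.27 × 8.65 = 4.284 m³/s
w_4 = (27.6 − 9.8)/2 = 8.9 m; q_4 = 0.59 × 1.67 × 8.9 = 8.769 m³/s
Stations 1, 5 contribute zero (depth or velocity is 0).
Q = Σ qᵢ = 14.59 m³/s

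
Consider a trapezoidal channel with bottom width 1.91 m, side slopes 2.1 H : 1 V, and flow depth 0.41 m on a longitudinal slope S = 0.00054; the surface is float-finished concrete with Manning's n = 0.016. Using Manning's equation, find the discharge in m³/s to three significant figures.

A = (b + z·y)·y = (1.91 + 2.1×0.41)×0.41 = 1.136 m²
P = b + 2y√(1+z²) = 1.91 + 2×0.41×√(1+2.1²) = 3.817 m
R = A/P = 1.136/3.817 = 0.2976 m
Q = (1/n)·A·R^(2/3)·S^(1/2) = (1/0.016) × 1.136 × 0.2976^(2/3) × 0.00054^(1/2) = 0.7355 m³/s

0.736 m³/s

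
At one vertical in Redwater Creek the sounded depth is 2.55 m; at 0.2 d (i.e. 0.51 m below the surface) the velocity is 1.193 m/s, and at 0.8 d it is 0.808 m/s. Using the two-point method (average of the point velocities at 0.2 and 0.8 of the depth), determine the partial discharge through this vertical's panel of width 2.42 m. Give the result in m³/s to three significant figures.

6.17 m³/s

v̄ = (1.193 + 0.808) / 2 = 1.001 m/s
q = v̄ × d × w = 1.001 × 2.55 × 2.42 = 6.174 m³/s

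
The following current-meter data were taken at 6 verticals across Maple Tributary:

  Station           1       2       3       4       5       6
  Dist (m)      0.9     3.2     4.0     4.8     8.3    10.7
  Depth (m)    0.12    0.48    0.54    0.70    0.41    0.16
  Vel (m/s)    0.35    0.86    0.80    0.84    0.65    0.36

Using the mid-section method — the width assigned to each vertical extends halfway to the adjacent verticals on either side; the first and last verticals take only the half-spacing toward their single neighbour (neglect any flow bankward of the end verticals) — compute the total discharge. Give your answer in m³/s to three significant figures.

w_1 = (3.2 − 0.9)/2 = 1.15 m; q_1 = 0.35 × 0.12 × 1.15 = 0.04830 m³/s
w_2 = (4.0 − 0.9)/2 = 1.55 m; q_2 = 0.86 × 0.48 × 1.55 = 0.6398 m³/s
w_3 = (4.8 − 3.2)/2 = 0.8 m; q_3 = 0.80 × 0.54 × 0.8 = 0.3456 m³/s
w_4 = (8.3 − 4.0)/2 = 2.15 m; q_4 = 0.84 × 0.70 × 2.15 = 1.264 m³/s
w_5 = (10.7 − 4.8)/2 = 2.95 m; q_5 = 0.65 × 0.41 × 2.95 = 0.7862 m³/s
w_6 = (10.7 − 8.3)/2 = 1.2 m; q_6 = 0.36 × 0.16 × 1.2 = 0.06912 m³/s
Q = Σ qᵢ = 3.153 m³/s

3.15 m³/s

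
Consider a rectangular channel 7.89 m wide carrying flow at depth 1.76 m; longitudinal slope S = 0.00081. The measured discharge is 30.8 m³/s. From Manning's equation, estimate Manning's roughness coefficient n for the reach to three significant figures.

A = b·y = 7.89 × 1.76 = 13.89 m²
P = b + 2y = 7.89 + 2×1.76 = 11.41 m
R = A/P = 13.89/11.41 = 1.217 m
n = (1/Q)·A·R^(2/3)·S^(1/2) = (1/30.8) × 13.89 × 1.140 × 0.02846 = 0.01463

0.0146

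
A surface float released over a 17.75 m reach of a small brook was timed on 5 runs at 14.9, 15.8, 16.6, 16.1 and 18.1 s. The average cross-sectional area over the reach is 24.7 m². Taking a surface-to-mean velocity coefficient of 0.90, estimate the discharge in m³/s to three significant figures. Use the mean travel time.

24.2 m³/s

t̄ = (14.9 + 15.8 + 16.6 + 16.1 + 18.1) / 5 = 16.3 s
v_surface = L / t̄ = 17.75 / 16.3 = 1.089 m/s
v_mean = 0.90 × 1.089 = 0.9801 m/s
Q = A × v_mean = 24.7 × 0.9801 = 24.21 m³/s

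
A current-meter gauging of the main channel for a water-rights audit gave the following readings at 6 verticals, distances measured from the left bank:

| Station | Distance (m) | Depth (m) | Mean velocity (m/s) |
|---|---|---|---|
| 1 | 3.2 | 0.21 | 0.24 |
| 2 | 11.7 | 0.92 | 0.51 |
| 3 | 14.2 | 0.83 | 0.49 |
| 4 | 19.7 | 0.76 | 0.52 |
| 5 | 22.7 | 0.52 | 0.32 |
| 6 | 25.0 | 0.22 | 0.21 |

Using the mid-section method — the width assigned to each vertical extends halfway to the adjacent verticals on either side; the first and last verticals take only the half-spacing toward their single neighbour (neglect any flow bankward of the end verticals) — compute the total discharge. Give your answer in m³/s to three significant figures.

w_1 = (11.7 − 3.2)/2 = 4.25 m; q_1 = 0.24 × 0.21 × 4.25 = 0.2142 m³/s
w_2 = (14.2 − 3.2)/2 = 5.5 m; q_2 = 0.51 × 0.92 × 5.5 = 2.581 m³/s
w_3 = (19.7 − 11.7)/2 = 4 m; q_3 = 0.49 × 0.83 × 4 = 1.627 m³/s
w_4 = (22.7 − 14.2)/2 = 4.25 m; q_4 = 0.52 × 0.76 × 4.25 = 1.680 m³/s
w_5 = (25.0 − 19.7)/2 = 2.65 m; q_5 = 0.32 × 0.52 × 2.65 = 0.4410 m³/s
w_6 = (25.0 − 22.7)/2 = 1.15 m; q_6 = 0.21 × 0.22 × 1.15 = 0.05313 m³/s
Q = Σ qᵢ = 6.595 m³/s

6.60 m³/s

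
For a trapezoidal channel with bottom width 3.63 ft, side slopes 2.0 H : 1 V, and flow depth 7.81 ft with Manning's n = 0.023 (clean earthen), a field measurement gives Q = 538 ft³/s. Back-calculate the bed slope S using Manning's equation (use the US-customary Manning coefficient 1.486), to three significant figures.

0.000500

A = (b + z·y)·y = (3.63 + 2.0×7.81)×7.81 = 150.3 ft²
P = b + 2y√(1+z²) = 3.63 + 2×7.81×√(1+2.0²) = 38.56 ft
R = A/P = 150.3/38.56 = 3.899 ft
S = (Q·n / (1.486·A·R^(2/3)))² = (538×0.023 / (1.486×150.3×2.477))² = 0.0004999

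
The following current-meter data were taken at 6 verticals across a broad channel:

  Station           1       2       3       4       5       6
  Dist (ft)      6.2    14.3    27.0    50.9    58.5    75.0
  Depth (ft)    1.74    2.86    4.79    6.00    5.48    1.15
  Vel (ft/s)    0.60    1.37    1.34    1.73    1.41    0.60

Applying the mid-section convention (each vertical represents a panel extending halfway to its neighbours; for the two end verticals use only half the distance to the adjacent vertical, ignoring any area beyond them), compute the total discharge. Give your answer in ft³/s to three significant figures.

w_1 = (14.3 − 6.2)/2 = 4.05 ft; q_1 = 0.60 × 1.74 × 4.05 = 4.228 ft³/s
w_2 = (27.0 − 6.2)/2 = 10.4 ft; q_2 = 1.37 × 2.86 × 10.4 = 40.75 ft³/s
w_3 = (50.9 − 14.3)/2 = 18.3 ft; q_3 = 1.34 × 4.79 × 18.3 = 117.5 ft³/s
w_4 = (58.5 − 27.0)/2 = 15.75 ft; q_4 = 1.73 × 6.00 × 15.75 = 163.5 ft³/s
w_5 = (75.0 − 50.9)/2 = 12.05 ft; q_5 = 1.41 × 5.48 × 12.05 = 93.11 ft³/s
w_6 = (75.0 − 58.5)/2 = 8.25 ft; q_6 = 0.60 × 1.15 × 8.25 = 5.693 ft³/s
Q = Σ qᵢ = 424.7 ft³/s

425 ft³/s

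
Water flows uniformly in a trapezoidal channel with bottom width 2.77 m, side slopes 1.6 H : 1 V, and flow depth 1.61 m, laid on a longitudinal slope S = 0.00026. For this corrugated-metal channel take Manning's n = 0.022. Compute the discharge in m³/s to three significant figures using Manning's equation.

A = (b + z·y)·y = (2.77 + 1.6×1.61)×1.61 = 8.607 m²
P = b + 2y√(1+z²) = 2.77 + 2×1.61×√(1+1.6²) = 8.845 m
R = A/P = 8.607/8.845 = 0.9730 m
Q = (1/n)·A·R^(2/3)·S^(1/2) = (1/0.022) × 8.607 × 0.9730^(2/3) × 0.00026^(1/2) = 6.195 m³/s

6.19 m³/s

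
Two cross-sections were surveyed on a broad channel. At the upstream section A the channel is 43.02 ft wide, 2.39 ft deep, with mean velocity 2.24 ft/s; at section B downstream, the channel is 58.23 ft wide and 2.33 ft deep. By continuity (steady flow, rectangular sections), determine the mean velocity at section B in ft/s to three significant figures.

1.70 ft/s

Q = A₁V₁ = (43.02×2.39) × 2.24 = 230.3 ft³/s
A₂ = 58.23 × 2.33 = 135.7 ft²
V₂ = Q/A₂ = 230.3/135.7 = 1.698 ft/s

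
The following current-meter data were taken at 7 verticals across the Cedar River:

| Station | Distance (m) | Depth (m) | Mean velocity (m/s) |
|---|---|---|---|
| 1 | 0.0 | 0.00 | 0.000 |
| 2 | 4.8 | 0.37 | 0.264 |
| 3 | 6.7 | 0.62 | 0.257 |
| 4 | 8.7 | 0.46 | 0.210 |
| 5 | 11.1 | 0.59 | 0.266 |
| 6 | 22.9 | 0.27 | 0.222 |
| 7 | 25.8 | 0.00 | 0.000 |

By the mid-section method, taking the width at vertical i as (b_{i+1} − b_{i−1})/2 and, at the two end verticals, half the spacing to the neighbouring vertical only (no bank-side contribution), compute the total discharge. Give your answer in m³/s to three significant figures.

w_2 = (6.7 − 0.0)/2 = 3.35 m; q_2 = 0.264 × 0.37 × 3.35 = 0.3272 m³/s
w_3 = (8.7 − 4.8)/2 = 1.95 m; q_3 = 0.257 × 0.62 × 1.95 = 0.3107 m³/s
w_4 = (11.1 − 6.7)/2 = 2.2 m; q_4 = 0.210 × 0.46 × 2.2 = 0.2125 m³/s
w_5 = (22.9 − 8.7)/2 = 7.1 m; q_5 = 0.266 × 0.59 × 7.1 = 1.114 m³/s
w_6 = (25.8 − 11.1)/2 = 7.35 m; q_6 = 0.222 × 0.27 × 7.35 = 0.4406 m³/s
Stations 1, 7 contribute zero (depth or velocity is 0).
Q = Σ qᵢ = 2.405 m³/s

2.41 m³/s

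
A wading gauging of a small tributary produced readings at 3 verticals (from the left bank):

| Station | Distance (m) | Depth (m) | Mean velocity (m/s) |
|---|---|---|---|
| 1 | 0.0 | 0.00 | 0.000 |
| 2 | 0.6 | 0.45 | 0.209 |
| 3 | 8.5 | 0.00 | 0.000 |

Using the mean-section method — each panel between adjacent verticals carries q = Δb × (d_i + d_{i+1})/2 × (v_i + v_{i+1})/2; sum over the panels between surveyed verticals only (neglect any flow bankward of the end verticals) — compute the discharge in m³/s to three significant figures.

Panel 1-2: Δb = 0.6 m, d̄ = (0.00+0.45)/2 = 0.225, v̄ = (0.000+0.209)/2 = 0.1045 → q = 0.6×0.225×0.1045 = 0.01411 m³/s
Panel 2-3: Δb = 7.9 m, d̄ = (0.45+0.00)/2 = 0.225, v̄ = (0.209+0.000)/2 = 0.1045 → q = 7.9×0.225×0.1045 = 0.1857 m³/s
Q = Σ q = 0.1999 m³/s

0.200 m³/s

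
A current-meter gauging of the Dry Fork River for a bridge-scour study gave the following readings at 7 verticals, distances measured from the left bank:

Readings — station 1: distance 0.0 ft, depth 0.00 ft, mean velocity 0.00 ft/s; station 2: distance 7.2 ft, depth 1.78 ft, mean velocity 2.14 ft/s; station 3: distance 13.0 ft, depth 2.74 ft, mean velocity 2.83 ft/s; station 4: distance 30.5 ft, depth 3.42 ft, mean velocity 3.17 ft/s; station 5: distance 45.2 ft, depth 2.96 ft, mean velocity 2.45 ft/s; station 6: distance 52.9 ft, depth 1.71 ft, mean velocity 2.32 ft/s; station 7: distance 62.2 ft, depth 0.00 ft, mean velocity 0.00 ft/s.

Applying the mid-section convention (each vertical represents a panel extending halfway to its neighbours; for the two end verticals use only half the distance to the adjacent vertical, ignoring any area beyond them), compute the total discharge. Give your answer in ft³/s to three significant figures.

405 ft³/s

w_2 = (13.0 − 0.0)/2 = 6.5 ft; q_2 = 2.14 × 1.78 × 6.5 = 24.76 ft³/s
w_3 = (30.5 − 7.2)/2 = 11.65 ft; q_3 = 2.83 × 2.74 × 11.65 = 90.34 ft³/s
w_4 = (45.2 − 13.0)/2 = 16.1 ft; q_4 = 3.17 × 3.42 × 16.1 = 174.5 ft³/s
w_5 = (52.9 − 30.5)/2 = 11.2 ft; q_5 = 2.45 × 2.96 × 11.2 = 81.22 ft³/s
w_6 = (62.2 − 45.2)/2 = 8.5 ft; q_6 = 2.32 × 1.71 × 8.5 = 33.72 ft³/s
Stations 1, 7 contribute zero (depth or velocity is 0).
Q = Σ qᵢ = 404.6 ft³/s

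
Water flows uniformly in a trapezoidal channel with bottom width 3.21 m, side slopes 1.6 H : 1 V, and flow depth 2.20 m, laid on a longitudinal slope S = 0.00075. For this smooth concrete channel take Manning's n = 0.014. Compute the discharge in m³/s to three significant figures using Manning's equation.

A = (b + z·y)·y = (3.21 + 1.6×2.20)×2.20 = 14.81 m²
P = b + 2y√(1+z²) = 3.21 + 2×2.20×√(1+1.6²) = 11.51 m
R = A/P = 14.81/11.51 = 1.286 m
Q = (1/n)·A·R^(2/3)·S^(1/2) = (1/0.014) × 14.81 × 1.286^(2/3) × 0.00075^(1/2) = 34.25 m³/s

34.3 m³/s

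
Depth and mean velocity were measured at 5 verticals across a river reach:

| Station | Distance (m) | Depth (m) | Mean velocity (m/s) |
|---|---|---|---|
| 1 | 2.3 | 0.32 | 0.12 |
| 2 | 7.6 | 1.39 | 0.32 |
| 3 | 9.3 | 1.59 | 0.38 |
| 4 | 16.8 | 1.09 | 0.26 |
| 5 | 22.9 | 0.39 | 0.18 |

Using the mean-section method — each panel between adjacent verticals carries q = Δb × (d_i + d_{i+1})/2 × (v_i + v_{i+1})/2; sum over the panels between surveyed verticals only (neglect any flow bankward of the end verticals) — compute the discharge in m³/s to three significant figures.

6.09 m³/s

Panel 1-2: Δb = 5.3 m, d̄ = (0.32+1.39)/2 = 0.855, v̄ = (0.12+0.32)/2 = 0.22 → q = 5.3×0.855×0.22 = 0.9969 m³/s
Panel 2-3: Δb = 1.7 m, d̄ = (1.39+1.59)/2 = 1.49, v̄ = (0.32+0.38)/2 = 0.35 → q = 1.7×1.49×0.35 = 0.8866 m³/s
Panel 3-4: Δb = 7.5 m, d̄ = (1.59+1.09)/2 = 1.34, v̄ = (0.38+0.26)/2 = 0.32 → q = 7.5×1.34×0.32 = 3.216 m³/s
Panel 4-5: Δb = 6.1 m, d̄ = (1.09+0.39)/2 = 0.74, v̄ = (0.26+0.18)/2 = 0.22 → q = 6.1×0.74×0.22 = 0.9931 m³/s
Q = Σ q = 6.093 m³/s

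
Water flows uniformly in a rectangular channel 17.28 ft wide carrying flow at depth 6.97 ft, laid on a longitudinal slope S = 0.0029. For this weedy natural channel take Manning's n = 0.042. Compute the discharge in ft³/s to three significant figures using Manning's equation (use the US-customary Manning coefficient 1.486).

564 ft³/s

A = b·y = 17.28 × 6.97 = 120.4 ft²
P = b + 2y = 17.28 + 2×6.97 = 31.22 ft
R = A/P = 120.4/31.22 = 3.858 ft
Q = (1.486/n)·A·R^(2/3)·S^(1/2) = (1.486/0.042) × 120.4 × 3.858^(2/3) × 0.0029^(1/2) = 564.5 ft³/s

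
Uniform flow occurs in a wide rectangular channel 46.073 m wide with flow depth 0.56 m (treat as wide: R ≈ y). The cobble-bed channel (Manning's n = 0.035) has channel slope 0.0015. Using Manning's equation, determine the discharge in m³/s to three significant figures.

19.4 m³/s

A = b·y = 46.073 × 0.56 = 25.80 m²
Wide channel: R ≈ y = 0.56 m
Q = (1/n)·A·R^(2/3)·S^(1/2) = (1/0.035) × 25.80 × 0.5600^(2/3) × 0.0015^(1/2) = 19.40 m³/s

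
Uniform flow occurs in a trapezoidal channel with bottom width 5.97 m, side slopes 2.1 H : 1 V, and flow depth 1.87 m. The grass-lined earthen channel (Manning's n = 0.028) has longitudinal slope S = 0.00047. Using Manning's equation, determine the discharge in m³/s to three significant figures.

16.7 m³/s

A = (b + z·y)·y = (5.97 + 2.1×1.87)×1.87 = 18.51 m²
P = b + 2y√(1+z²) = 5.97 + 2×1.87×√(1+2.1²) = 14.67 m
R = A/P = 18.51/14.67 = 1.262 m
Q = (1/n)·A·R^(2/3)·S^(1/2) = (1/0.028) × 18.51 × 1.262^(2/3) × 0.00047^(1/2) = 16.73 m³/s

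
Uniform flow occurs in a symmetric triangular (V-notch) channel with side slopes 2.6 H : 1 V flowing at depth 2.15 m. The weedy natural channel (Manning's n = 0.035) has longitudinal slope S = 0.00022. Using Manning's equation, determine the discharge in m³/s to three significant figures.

5.10 m³/s

A = z·y² = 2.6×2.15² = 12.02 m²
P = 2y√(1+z²) = 2×2.15×√(1+2.6²) = 11.98 m
R = A/P = 12.02/11.98 = 1.003 m
Q = (1/n)·A·R^(2/3)·S^(1/2) = (1/0.035) × 12.02 × 1.003^(2/3) × 0.00022^(1/2) = 5.105 m³/s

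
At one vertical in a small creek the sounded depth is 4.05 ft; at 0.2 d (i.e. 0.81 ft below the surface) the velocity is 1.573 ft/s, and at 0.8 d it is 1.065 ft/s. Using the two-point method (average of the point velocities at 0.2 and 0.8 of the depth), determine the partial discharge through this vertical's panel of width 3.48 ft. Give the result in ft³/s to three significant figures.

18.6 ft³/s

v̄ = (1.573 + 1.065) / 2 = 1.319 ft/s
q = v̄ × d × w = 1.319 × 4.05 × 3.48 = 18.59 ft³/s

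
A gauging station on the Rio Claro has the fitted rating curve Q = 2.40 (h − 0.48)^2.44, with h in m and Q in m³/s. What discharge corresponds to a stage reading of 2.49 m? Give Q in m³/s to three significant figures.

13.2 m³/s

Q = 2.40 × (2.49 − 0.48)^2.44 = 2.40 × 2.01^2.44 = 13.18 m³/s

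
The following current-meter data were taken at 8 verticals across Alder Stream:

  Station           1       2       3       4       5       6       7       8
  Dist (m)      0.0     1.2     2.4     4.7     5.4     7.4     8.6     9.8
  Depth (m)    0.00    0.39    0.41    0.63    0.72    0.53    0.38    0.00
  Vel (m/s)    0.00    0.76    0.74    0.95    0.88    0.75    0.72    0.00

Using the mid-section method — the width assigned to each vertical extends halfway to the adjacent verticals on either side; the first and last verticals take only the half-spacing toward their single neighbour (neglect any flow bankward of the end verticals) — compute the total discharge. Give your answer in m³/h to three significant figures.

13000 m³/h

w_2 = (2.4 − 0.0)/2 = 1.2 m; q_2 = 0.76 × 0.39 × 1.2 = 0.3557 m³/s
w_3 = (4.7 − 1.2)/2 = 1.75 m; q_3 = 0.74 × 0.41 × 1.75 = 0.5310 m³/s
w_4 = (5.4 − 2.4)/2 = 1.5 m; q_4 = 0.95 × 0.63 × 1.5 = 0.8978 m³/s
w_5 = (7.4 − 4.7)/2 = 1.35 m; q_5 = 0.88 × 0.72 × 1.35 = 0.8554 m³/s
w_6 = (8.6 − 5.4)/2 = 1.6 m; q_6 = 0.75 × 0.53 × 1.6 = 0.6360 m³/s
w_7 = (9.8 − 7.4)/2 = 1.2 m; q_7 = 0.72 × 0.38 × 1.2 = 0.3283 m³/s
Stations 1, 8 contribute zero (depth or velocity is 0).
Q = Σ qᵢ = 3.604 m³/s
= 3.604 × 3600 = 12970 m³/h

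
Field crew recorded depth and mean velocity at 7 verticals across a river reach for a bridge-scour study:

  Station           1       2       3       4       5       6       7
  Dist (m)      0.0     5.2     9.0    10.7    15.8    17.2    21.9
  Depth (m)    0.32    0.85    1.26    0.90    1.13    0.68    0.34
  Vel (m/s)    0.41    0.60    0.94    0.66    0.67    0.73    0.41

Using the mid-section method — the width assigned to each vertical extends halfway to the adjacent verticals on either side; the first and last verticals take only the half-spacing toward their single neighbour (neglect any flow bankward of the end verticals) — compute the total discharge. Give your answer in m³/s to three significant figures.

w_1 = (5.2 − 0.0)/2 = 2.6 m; q_1 = 0.41 × 0.32 × 2.6 = 0.3411 m³/s
w_2 = (9.0 − 0.0)/2 = 4.5 m; q_2 = 0.60 × 0.85 × 4.5 = 2.295 m³/s
w_3 = (10.7 − 5.2)/2 = 2.75 m; q_3 = 0.94 × 1.26 × 2.75 = 3.257 m³/s
w_4 = (15.8 − 9.0)/2 = 3.4 m; q_4 = 0.66 × 0.90 × 3.4 = 2.020 m³/s
w_5 = (17.2 − 10.7)/2 = 3.25 m; q_5 = 0.67 × 1.13 × 3.25 = 2.461 m³/s
w_6 = (21.9 − 15.8)/2 = 3.05 m; q_6 = 0.73 × 0.68 × 3.05 = 1.514 m³/s
w_7 = (21.9 − 17.2)/2 = 2.35 m; q_7 = 0.41 × 0.34 × 2.35 = 0.3276 m³/s
Q = Σ qᵢ = 12.22 m³/s

12.2 m³/s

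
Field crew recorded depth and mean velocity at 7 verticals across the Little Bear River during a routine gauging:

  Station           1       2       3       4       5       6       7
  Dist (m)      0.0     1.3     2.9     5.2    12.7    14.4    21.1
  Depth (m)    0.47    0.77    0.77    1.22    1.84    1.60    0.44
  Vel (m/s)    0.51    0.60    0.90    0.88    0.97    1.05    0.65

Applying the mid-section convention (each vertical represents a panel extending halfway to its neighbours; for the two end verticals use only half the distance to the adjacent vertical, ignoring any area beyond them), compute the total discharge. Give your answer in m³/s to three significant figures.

23.7 m³/s

w_1 = (1.3 − 0.0)/2 = 0.65 m; q_1 = 0.51 × 0.47 × 0.65 = 0.1558 m³/s
w_2 = (2.9 − 0.0)/2 = 1.45 m; q_2 = 0.60 × 0.77 × 1.45 = 0.6699 m³/s
w_3 = (5.2 − 1.3)/2 = 1.95 m; q_3 = 0.90 × 0.77 × 1.95 = 1.351 m³/s
w_4 = (12.7 − 2.9)/2 = 4.9 m; q_4 = 0.88 × 1.22 × 4.9 = 5.261 m³/s
w_5 = (14.4 − 5.2)/2 = 4.6 m; q_5 = 0.97 × 1.84 × 4.6 = 8.210 m³/s
w_6 = (21.1 − 12.7)/2 = 4.2 m; q_6 = 1.05 × 1.60 × 4.2 = 7.056 m³/s
w_7 = (21.1 − 14.4)/2 = 3.35 m; q_7 = 0.65 × 0.44 × 3.35 = 0.9581 m³/s
Q = Σ qᵢ = 23.66 m³/s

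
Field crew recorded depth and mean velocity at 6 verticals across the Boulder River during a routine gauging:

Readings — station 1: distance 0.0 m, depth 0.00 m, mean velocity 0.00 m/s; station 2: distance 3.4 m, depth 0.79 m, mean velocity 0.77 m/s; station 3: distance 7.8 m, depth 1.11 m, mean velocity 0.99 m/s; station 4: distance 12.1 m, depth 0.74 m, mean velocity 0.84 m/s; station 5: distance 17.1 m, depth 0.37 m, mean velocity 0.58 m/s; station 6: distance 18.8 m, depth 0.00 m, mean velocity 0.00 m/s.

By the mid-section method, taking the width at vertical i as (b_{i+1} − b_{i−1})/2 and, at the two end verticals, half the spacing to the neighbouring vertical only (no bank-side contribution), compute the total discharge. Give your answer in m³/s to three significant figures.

10.8 m³/s

w_2 = (7.8 − 0.0)/2 = 3.9 m; q_2 = 0.77 × 0.79 × 3.9 = 2.372 m³/s
w_3 = (12.1 − 3.4)/2 = 4.35 m; q_3 = 0.99 × 1.11 × 4.35 = 4.780 m³/s
w_4 = (17.1 − 7.8)/2 = 4.65 m; q_4 = 0.84 × 0.74 × 4.65 = 2.890 m³/s
w_5 = (18.8 − 12.1)/2 = 3.35 m; q_5 = 0.58 × 0.37 × 3.35 = 0.7189 m³/s
Stations 1, 6 contribute zero (depth or velocity is 0).
Q = Σ qᵢ = 10.76 m³/s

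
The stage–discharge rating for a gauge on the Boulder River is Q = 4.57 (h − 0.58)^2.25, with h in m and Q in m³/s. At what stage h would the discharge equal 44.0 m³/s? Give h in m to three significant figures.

h − h₀ = (Q/C)^(1/b) = (44.0/4.57)^(1/2.25) = 2.736 m
h = 0.58 + 2.736 = 3.316 m

3.32 m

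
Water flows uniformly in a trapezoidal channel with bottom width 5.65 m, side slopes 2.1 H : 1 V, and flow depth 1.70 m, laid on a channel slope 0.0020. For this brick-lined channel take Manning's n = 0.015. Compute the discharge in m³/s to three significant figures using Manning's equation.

51.5 m³/s

A = (b + z·y)·y = (5.65 + 2.1×1.70)×1.70 = 15.67 m²
P = b + 2y√(1+z²) = 5.65 + 2×1.70×√(1+2.1²) = 13.56 m
R = A/P = 15.67/13.56 = 1.156 m
Q = (1/n)·A·R^(2/3)·S^(1/2) = (1/0.015) × 15.67 × 1.156^(2/3) × 0.0020^(1/2) = 51.47 m³/s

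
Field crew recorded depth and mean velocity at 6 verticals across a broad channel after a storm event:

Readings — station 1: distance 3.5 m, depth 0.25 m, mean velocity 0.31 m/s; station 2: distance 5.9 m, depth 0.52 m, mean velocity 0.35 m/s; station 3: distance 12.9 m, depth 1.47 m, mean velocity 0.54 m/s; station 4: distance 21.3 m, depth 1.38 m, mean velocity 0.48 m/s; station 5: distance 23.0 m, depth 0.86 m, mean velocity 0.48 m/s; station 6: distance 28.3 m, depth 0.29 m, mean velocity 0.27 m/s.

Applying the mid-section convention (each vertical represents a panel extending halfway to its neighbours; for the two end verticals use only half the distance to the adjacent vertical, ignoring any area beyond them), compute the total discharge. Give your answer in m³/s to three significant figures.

12.1 m³/s

w_1 = (5.9 − 3.5)/2 = 1.2 m; q_1 = 0.31 × 0.25 × 1.2 = 0.09300 m³/s
w_2 = (12.9 − 3.5)/2 = 4.7 m; q_2 = 0.35 × 0.52 × 4.7 = 0.8554 m³/s
w_3 = (21.3 − 5.9)/2 = 7.7 m; q_3 = 0.54 × 1.47 × 7.7 = 6.112 m³/s
w_4 = (23.0 − 12.9)/2 = 5.05 m; q_4 = 0.48 × 1.38 × 5.05 = 3.345 m³/s
w_5 = (28.3 − 21.3)/2 = 3.5 m; q_5 = 0.48 × 0.86 × 3.5 = 1.445 m³/s
w_6 = (28.3 − 23.0)/2 = 2.65 m; q_6 = 0.27 × 0.29 × 2.65 = 0.2075 m³/s
Q = Σ qᵢ = 12.06 m³/s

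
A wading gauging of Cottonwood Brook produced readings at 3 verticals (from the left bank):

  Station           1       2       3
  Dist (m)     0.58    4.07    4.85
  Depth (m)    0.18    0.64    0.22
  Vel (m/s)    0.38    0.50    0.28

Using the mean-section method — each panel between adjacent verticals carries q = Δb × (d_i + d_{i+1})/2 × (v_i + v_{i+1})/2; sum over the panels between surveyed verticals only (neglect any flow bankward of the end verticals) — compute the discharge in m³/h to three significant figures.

2740 m³/h

Panel 1-2: Δb = 3.49 m, d̄ = (0.18+0.64)/2 = 0.41, v̄ = (0.38+0.50)/2 = 0.44 → q = 3.49×0.41×0.44 = 0.6296 m³/s
Panel 2-3: Δb = 0.78 m, d̄ = (0.64+0.22)/2 = 0.43, v̄ = (0.50+0.28)/2 = 0.39 → q = 0.78×0.43×0.39 = 0.1308 m³/s
Q = Σ q = 0.7604 m³/s
= 0.7604 × 3600 = 2737 m³/h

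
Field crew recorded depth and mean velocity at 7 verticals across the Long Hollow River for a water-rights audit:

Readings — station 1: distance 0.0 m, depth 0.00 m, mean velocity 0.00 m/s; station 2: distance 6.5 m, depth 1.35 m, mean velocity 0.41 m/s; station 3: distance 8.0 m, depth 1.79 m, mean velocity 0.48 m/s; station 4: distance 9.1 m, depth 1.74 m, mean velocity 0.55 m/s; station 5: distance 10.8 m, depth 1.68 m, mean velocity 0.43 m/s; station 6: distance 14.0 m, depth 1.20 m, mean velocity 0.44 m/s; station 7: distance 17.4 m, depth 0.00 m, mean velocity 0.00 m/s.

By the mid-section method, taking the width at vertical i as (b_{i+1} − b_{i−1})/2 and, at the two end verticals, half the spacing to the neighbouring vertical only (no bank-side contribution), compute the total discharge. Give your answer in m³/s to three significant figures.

8.18 m³/s

w_2 = (8.0 − 0.0)/2 = 4 m; q_2 = 0.41 × 1.35 × 4 = 2.214 m³/s
w_3 = (9.1 − 6.5)/2 = 1.3 m; q_3 = 0.48 × 1.79 × 1.3 = 1.117 m³/s
w_4 = (10.8 − 8.0)/2 = 1.4 m; q_4 = 0.55 × 1.74 × 1.4 = 1.340 m³/s
w_5 = (14.0 − 9.1)/2 = 2.45 m; q_5 = 0.43 × 1.68 × 2.45 = 1.770 m³/s
w_6 = (17.4 − 10.8)/2 = 3.3 m; q_6 = 0.44 × 1.20 × 3.3 = 1.742 m³/s
Stations 1, 7 contribute zero (depth or velocity is 0).
Q = Σ qᵢ = 8.183 m³/s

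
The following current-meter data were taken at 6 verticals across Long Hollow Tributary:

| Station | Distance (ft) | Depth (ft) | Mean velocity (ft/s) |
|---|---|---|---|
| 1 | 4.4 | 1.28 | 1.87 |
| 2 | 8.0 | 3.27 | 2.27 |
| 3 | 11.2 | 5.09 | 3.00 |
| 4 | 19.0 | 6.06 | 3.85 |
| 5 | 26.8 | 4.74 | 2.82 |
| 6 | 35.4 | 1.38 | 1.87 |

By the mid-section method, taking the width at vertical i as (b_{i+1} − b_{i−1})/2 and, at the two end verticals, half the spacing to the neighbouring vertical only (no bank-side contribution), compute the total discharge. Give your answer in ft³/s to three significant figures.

w_1 = (8.0 − 4.4)/2 = 1.8 ft; q_1 = 1.87 × 1.28 × 1.8 = 4.308 ft³/s
w_2 = (11.2 − 4.4)/2 = 3.4 ft; q_2 = 2.27 × 3.27 × 3.4 = 25.24 ft³/s
w_3 = (19.0 − 8.0)/2 = 5.5 ft; q_3 = 3.00 × 5.09 × 5.5 = 83.99 ft³/s
w_4 = (26.8 − 11.2)/2 = 7.8 ft; q_4 = 3.85 × 6.06 × 7.8 = 182.0 ft³/s
w_5 = (35.4 − 19.0)/2 = 8.2 ft; q_5 = 2.82 × 4.74 × 8.2 = 109.6 ft³/s
w_6 = (35.4 − 26.8)/2 = 4.3 ft; q_6 = 1.87 × 1.38 × 4.3 = 11.10 ft³/s
Q = Σ qᵢ = 416.2 ft³/s

416 ft³/s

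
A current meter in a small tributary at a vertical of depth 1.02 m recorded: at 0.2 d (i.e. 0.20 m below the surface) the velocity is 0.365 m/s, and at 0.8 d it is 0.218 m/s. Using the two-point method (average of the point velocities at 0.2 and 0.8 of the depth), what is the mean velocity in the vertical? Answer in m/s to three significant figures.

v̄ = (0.365 + 0.218) / 2 = 0.2915 m/s

0.292 m/s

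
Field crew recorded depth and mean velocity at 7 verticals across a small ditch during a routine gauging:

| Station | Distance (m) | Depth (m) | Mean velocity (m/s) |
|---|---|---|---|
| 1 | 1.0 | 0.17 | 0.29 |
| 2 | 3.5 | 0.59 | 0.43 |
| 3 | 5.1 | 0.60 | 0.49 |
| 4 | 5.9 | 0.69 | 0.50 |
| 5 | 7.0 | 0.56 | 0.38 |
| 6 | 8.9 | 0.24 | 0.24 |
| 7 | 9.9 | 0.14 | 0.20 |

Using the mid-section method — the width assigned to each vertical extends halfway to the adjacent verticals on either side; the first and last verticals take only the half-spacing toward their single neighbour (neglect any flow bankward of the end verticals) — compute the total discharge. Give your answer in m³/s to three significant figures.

1.68 m³/s

w_1 = (3.5 − 1.0)/2 = 1.25 m; q_1 = 0.29 × 0.17 × 1.25 = 0.06163 m³/s
w_2 = (5.1 − 1.0)/2 = 2.05 m; q_2 = 0.43 × 0.59 × 2.05 = 0.5201 m³/s
w_3 = (5.9 − 3.5)/2 = 1.2 m; q_3 = 0.49 × 0.60 × 1.2 = 0.3528 m³/s
w_4 = (7.0 − 5.1)/2 = 0.95 m; q_4 = 0.50 × 0.69 × 0.95 = 0.3278 m³/s
w_5 = (8.9 − 5.9)/2 = 1.5 m; q_5 = 0.38 × 0.56 × 1.5 = 0.3192 m³/s
w_6 = (9.9 − 7.0)/2 = 1.45 m; q_6 = 0.24 × 0.24 × 1.45 = 0.08352 m³/s
w_7 = (9.9 − 8.9)/2 = 0.5 m; q_7 = 0.20 × 0.14 × 0.5 = 0.01400 m³/s
Q = Σ qᵢ = 1.679 m³/s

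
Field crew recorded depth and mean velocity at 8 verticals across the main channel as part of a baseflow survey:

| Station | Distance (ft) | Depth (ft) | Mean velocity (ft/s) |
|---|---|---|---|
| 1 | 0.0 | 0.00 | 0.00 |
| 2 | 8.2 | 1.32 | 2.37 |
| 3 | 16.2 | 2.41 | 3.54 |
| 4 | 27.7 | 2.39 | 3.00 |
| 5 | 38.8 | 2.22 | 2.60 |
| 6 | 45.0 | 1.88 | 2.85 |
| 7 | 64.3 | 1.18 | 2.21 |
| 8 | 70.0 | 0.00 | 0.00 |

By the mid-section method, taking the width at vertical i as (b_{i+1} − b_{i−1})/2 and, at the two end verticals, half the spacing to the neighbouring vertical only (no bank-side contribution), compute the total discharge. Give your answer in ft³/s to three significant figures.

w_2 = (16.2 − 0.0)/2 = 8.1 ft; q_2 = 2.37 × 1.32 × 8.1 = 25.34 ft³/s
w_3 = (27.7 − 8.2)/2 = 9.75 ft; q_3 = 3.54 × 2.41 × 9.75 = 83.18 ft³/s
w_4 = (38.8 − 16.2)/2 = 11.3 ft; q_4 = 3.00 × 2.39 × 11.3 = 81.02 ft³/s
w_5 = (45.0 − 27.7)/2 = 8.65 ft; q_5 = 2.60 × 2.22 × 8.65 = 49.93 ft³/s
w_6 = (64.3 − 38.8)/2 = 12.75 ft; q_6 = 2.85 × 1.88 × 12.75 = 68.31 ft³/s
w_7 = (70.0 − 45.0)/2 = 12.5 ft; q_7 = 2.21 × 1.18 × 12.5 = 32.60 ft³/s
Stations 1, 8 contribute zero (depth or velocity is 0).
Q = Σ qᵢ = 340.4 ft³/s

340 ft³/s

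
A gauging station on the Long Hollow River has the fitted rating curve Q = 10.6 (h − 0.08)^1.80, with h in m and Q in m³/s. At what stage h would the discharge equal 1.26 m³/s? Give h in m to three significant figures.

h − h₀ = (Q/C)^(1/b) = (1.26/10.6)^(1/1.80) = 0.3063 m
h = 0.08 + 0.3063 = 0.3863 m

0.386 m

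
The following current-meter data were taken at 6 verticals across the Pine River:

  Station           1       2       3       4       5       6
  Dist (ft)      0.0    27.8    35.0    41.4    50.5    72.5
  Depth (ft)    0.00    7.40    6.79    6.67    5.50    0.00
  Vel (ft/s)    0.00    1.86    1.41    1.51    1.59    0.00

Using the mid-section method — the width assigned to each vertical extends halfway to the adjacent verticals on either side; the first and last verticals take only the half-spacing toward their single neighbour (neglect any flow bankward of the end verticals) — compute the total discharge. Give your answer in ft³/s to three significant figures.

w_2 = (35.0 − 0.0)/2 = 17.5 ft; q_2 = 1.86 × 7.40 × 17.5 = 240.9 ft³/s
w_3 = (41.4 − 27.8)/2 = 6.8 ft; q_3 = 1.41 × 6.79 × 6.8 = 65.10 ft³/s
w_4 = (50.5 − 35.0)/2 = 7.75 ft; q_4 = 1.51 × 6.67 × 7.75 = 78.06 ft³/s
w_5 = (72.5 − 41.4)/2 = 15.55 ft; q_5 = 1.59 × 5.50 × 15.55 = 136.0 ft³/s
Stations 1, 6 contribute zero (depth or velocity is 0).
Q = Σ qᵢ = 520.0 ft³/s

520 ft³/s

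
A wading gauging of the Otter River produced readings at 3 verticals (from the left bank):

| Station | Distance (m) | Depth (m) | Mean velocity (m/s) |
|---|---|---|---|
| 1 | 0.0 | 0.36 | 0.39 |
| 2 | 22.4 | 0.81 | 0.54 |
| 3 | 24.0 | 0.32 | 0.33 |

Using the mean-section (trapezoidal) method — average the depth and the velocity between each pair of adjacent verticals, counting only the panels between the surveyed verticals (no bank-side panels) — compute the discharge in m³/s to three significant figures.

Panel 1-2: Δb = 22.4 m, d̄ = (0.36+0.81)/2 = 0.585, v̄ = (0.39+0.54)/2 = 0.465 → q = 22.4×0.585×0.465 = 6.093 m³/s
Panel 2-3: Δb = 1.6 m, d̄ = (0.81+0.32)/2 = 0.565, v̄ = (0.54+0.33)/2 = 0.435 → q = 1.6×0.565×0.435 = 0.3932 m³/s
Q = Σ q = 6.487 m³/s

6.49 m³/s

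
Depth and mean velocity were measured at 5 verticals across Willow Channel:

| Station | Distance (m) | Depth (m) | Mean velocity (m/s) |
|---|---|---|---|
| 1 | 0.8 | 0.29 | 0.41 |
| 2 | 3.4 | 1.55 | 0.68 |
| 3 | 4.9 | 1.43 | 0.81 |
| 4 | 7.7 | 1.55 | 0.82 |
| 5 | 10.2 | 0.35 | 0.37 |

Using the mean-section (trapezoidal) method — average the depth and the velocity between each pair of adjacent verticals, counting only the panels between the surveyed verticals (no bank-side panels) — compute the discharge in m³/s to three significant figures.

Panel 1-2: Δb = 2.6 m, d̄ = (0.29+1.55)/2 = 0.92, v̄ = (0.41+0.68)/2 = 0.545 → q = 2.6×0.92×0.545 = 1.304 m³/s
Panel 2-3: Δb = 1.5 m, d̄ = (1.55+1.43)/2 = 1.49, v̄ = (0.68+0.81)/2 = 0.745 → q = 1.5×1.49×0.745 = 1.665 m³/s
Panel 3-4: Δb = 2.8 m, d̄ = (1.43+1.55)/2 = 1.49, v̄ = (0.81+0.82)/2 = 0.815 → q = 2.8×1.49×0.815 = 3.400 m³/s
Panel 4-5: Δb = 2.5 m, d̄ = (1.55+0.35)/2 = 0.95, v̄ = (0.82+0.37)/2 = 0.595 → q = 2.5×0.95×0.595 = 1.413 m³/s
Q = Σ q = 7.782 m³/s

7.78 m³/s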